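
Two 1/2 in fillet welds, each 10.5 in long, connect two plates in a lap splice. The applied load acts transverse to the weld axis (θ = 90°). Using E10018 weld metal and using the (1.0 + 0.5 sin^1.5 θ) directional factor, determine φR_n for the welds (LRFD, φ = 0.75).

E100XX → F_EXX = 100 ksi.
t_e = 0.707 × 0.5 = 0.3535 in; A_we = 0.3535 × 21 = 7.423 in².
Directional factor: 1.0 + 0.5 sin^1.5(90°) = 1.5.
F_nw = 0.6 × 100 × 1.5 = 90 ksi.
φR_n = 0.75 × 90 × 7.423 = 501.1 kip.

φR_n ≈ 501 kip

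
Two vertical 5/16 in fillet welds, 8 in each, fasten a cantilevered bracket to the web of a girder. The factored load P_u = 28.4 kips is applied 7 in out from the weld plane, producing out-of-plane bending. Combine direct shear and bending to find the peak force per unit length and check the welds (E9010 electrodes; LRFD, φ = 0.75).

E90XX → F_EXX = 90 ksi.
L_w = 2 × 8 = 16 in; section modulus (unit throat) S = 2 × L²/6 = 21.33 in².
Direct shear f_v = P/L_w = 28.4/16 = 1.775 kip/in.
Moment M = P × e = 28.4 × 7 = 198.8 kip·in; bending f_b = M/S = 9.319 kip/in.
f_max = √(f_v² + f_b²) = √(1.775² + 9.319²) = 9.486 kip/in.
φr_n = 0.75 × 0.6 × 90 × (0.707 × 0.3125) = 8.948 kip/in → NOT adequate.

f_max ≈ 9.49 kip/in; NOT adequate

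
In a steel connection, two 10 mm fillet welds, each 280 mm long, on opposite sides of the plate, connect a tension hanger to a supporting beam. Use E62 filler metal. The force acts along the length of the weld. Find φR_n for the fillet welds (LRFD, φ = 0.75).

φR_n ≈ 1100 kN

E62XX → F_EXX = 620 MPa.
Effective throat t_e = 0.707 × 10 = 7.07 mm.
Total length L = 560 mm; A_we = 7.07 × 560 = 3959 mm².
F_nw = 0.6 F_EXX = 0.6 × 620 = 372 MPa.
φR_n = 0.75 × 372 × 3959 × 10⁻³ = 1105 kN.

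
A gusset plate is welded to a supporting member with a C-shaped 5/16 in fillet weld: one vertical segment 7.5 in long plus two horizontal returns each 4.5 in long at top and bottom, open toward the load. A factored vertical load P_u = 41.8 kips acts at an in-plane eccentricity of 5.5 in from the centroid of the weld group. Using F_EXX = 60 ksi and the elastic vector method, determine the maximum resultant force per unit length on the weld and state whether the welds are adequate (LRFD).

f_max ≈ 7.7 kip/in; NOT adequate

Total weld length L_w = 16.5 in. Treat welds as unit-width lines.
Centroid: x̄ = 2×4.5×2.25 / 16.5 = 1.227 in from the vertical weld.
Polar moment about centroid: J = I_x + I_y = [7.5³/12 + 2×4.5×3.75²] + [7.5×1.227² + 2(4.5³/12 + 4.5×1.023²)] = 197.6 in³.
Direct shear f_v = P/L_w = 41.8 / 16.5 = 2.533 kip/in (vertical).
Torsion M = P·e = 41.8 × 5.5 = 229.9 kip·in.
Critical point at (x, y) = (3.273, 3.75) from centroid. f_tx = M·y/J = 4.363 kip/in; f_ty = M·x/J = 3.807 kip/in.
Resultant f_max = √[f_tx² + (f_v + f_ty)²] = √[4.363² + (2.533 + 3.807)²] = 7.697 kip/in.
Capacity per unit length: φr_n = 0.75 × 0.6 × 60 × (0.707 × 0.3125) = 5.965 kip/in.
7.697 > 5.965 → NOT adequate.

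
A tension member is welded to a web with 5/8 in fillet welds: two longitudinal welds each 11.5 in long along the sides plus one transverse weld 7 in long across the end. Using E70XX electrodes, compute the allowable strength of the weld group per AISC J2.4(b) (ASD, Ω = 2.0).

E70XX → F_EXX = 70 ksi.
t_e = 0.707 × 0.625 = 0.4419 in.
R_nwl = 0.6 × 70 × 0.4419 × 23 = 426.9 kips (longitudinal, 2 welds).
R_nwt = 0.6 × 70 × 0.4419 × 7 = 129.9 kips (transverse, base value).
(i) R_nwl + R_nwt = 556.8 kips; (ii) 0.85 R_nwl + 1.5 R_nwt = 557.7 kips.
R_n = max = 557.7 kips [governs: (ii)]; R_n/Ω = 278.8 kips.

R_n/Ω ≈ 279 kips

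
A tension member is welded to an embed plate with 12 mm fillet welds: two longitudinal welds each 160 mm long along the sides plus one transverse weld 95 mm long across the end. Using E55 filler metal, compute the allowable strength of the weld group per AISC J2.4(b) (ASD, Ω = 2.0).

E55XX → F_EXX = 550 MPa.
t_e = 0.707 × 12 = 8.484 mm.
R_nwl = 0.6 × 550 × 8.484 × 320 × 10⁻³ = 895.9 kN (longitudinal, 2 welds).
R_nwt = 0.6 × 550 × 8.484 × 95 × 10⁻³ = 266 kN (transverse, base value).
(i) R_nwl + R_nwt = 1162 kN; (ii) 0.85 R_nwl + 1.5 R_nwt = 1160 kN.
R_n = max = 1162 kN [governs: (i)]; R_n/Ω = 580.9 kN.

R_n/Ω ≈ 581 kN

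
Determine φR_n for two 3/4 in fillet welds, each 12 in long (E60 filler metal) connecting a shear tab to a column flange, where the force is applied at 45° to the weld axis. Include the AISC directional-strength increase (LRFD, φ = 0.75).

E60XX → F_EXX = 60 ksi.
t_e = 0.707 × 0.75 = 0.5302 in; A_we = 0.5302 × 24 = 12.73 in².
Directional factor: 1.0 + 0.5 sin^1.5(45°) = 1.297.
F_nw = 0.6 × 60 × 1.297 = 46.7 ksi.
φR_n = 0.75 × 46.7 × 12.73 = 445.8 kips.

φR_n ≈ 446 kips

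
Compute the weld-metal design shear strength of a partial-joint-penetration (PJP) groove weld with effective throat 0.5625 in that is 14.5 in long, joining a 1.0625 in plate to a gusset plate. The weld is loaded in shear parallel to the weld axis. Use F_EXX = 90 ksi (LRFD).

φR_n ≈ 330 kips

Effective throat (given) t_e = 0.5625 in.
A_we = 0.5625 × 14.5 = 8.156 in².
F_nw = 0.6 F_EXX = 54 ksi.
φR_n = 0.75 × 54 × 8.156 = 330.3 kips.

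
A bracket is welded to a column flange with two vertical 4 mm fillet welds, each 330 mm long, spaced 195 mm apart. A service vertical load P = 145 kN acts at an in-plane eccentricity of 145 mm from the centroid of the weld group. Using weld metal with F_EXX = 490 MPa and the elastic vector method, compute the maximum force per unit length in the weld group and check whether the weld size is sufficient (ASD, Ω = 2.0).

Total weld length L_w = 660 mm. Treat welds as unit-width lines.
Polar moment about centroid: J = 2[d³/12 + d(b/2)²] = 2[330³/12 + 330×97.5²] = 12260000 mm³.
Direct shear f_v = P/L_w = 145×10³ / 660 = 219.7 N/mm (vertical).
Torsion M = P·e = 145×10³ × 145 = 21025000 N·mm.
Critical point at (x, y) = (97.5, 165) from centroid. f_tx = M·y/J = 282.9 N/mm; f_ty = M·x/J = 167.2 N/mm.
Resultant f_max = √[f_tx² + (f_v + f_ty)²] = √[282.9² + (219.7 + 167.2)²] = 479.2 N/mm.
Capacity per unit length: r_n/Ω = (1/2.0) × 0.6 × 490 × (0.707 × 4) = 415.7 N/mm.
479.2 > 415.7 → NOT adequate.

f_max ≈ 479 N/mm; NOT adequate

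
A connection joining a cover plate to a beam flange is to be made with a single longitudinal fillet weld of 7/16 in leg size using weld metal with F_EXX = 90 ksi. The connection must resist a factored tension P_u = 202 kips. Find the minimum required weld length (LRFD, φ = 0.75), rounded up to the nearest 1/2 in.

L = 16.5 in

Throat t_e = 0.707 × 0.4375 = 0.3093 in.
φr_n = 0.75 × 0.6 × 90 × 0.3093 = 12.53 kips/in.
L_req = P_u / φr_n = 202 / 12.53 = 16.12 in total.
Round up → use L = 16.5 in.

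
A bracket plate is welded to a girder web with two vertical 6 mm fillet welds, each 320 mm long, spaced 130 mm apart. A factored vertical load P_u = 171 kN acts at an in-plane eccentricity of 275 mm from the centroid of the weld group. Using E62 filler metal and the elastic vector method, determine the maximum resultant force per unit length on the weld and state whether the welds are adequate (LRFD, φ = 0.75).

E62XX → F_EXX = 620 MPa.
Total weld length L_w = 640 mm. Treat welds as unit-width lines.
Polar moment about centroid: J = 2[d³/12 + d(b/2)²] = 2[320³/12 + 320×65²] = 8165000 mm³.
Direct shear f_v = P/L_w = 171×10³ / 640 = 267.2 N/mm (vertical).
Torsion M = P·e = 171×10³ × 275 = 47025000 N·mm.
Critical point at (x, y) = (65, 160) from centroid. f_tx = M·y/J = 921.5 N/mm; f_ty = M·x/J = 374.3 N/mm.
Resultant f_max = √[f_tx² + (f_v + f_ty)²] = √[921.5² + (267.2 + 374.3)²] = 1123 N/mm.
Capacity per unit length: φr_n = 0.75 × 0.6 × 620 × (0.707 × 6) = 1184 N/mm.
1123 ≤ 1184 → adequate.

f_max ≈ 1120 N/mm; adequate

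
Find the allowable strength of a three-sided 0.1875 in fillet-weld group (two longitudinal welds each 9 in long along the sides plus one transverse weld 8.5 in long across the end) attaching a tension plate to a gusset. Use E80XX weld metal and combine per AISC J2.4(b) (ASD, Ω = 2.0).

E80XX → F_EXX = 80 ksi.
t_e = 0.707 × 0.1875 = 0.1326 in.
R_nwl = 0.6 × 80 × 0.1326 × 18 = 114.5 kip (longitudinal, 2 welds).
R_nwt = 0.6 × 80 × 0.1326 × 8.5 = 54.09 kip (transverse, base value).
(i) R_nwl + R_nwt = 168.6 kip; (ii) 0.85 R_nwl + 1.5 R_nwt = 178.5 kip.
R_n = max = 178.5 kip [governs: (ii)]; R_n/Ω = 89.24 kip.

R_n/Ω ≈ 89.2 kip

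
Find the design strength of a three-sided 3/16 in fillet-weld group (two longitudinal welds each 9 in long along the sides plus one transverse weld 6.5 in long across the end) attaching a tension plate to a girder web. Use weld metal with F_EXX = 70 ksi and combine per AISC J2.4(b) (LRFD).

φR_n ≈ 105 kips

t_e = 0.707 × 0.1875 = 0.1326 in.
R_nwl = 0.6 × 70 × 0.1326 × 18 = 100.2 kips (longitudinal, 2 welds).
R_nwt = 0.6 × 70 × 0.1326 × 6.5 = 36.19 kips (transverse, base value).
(i) R_nwl + R_nwt = 136.4 kips; (ii) 0.85 R_nwl + 1.5 R_nwt = 139.5 kips.
R_n = max = 139.5 kips [governs: (ii)]; φR_n = 104.6 kips.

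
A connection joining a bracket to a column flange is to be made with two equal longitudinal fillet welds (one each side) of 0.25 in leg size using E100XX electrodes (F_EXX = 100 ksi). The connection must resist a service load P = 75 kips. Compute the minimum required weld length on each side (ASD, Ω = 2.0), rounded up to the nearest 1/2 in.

L = 7.5 in on each side

Throat t_e = 0.707 × 0.25 = 0.1767 in.
r_n/Ω = (0.6 × 100 × 0.1767) / 2.0 = 5.302 kip/in.
L_req = P / (r_n/Ω) = 75 / 5.302 = 14.14 in total.
Per side: 14.14 / 2 = 7.072 in.
Round up → use L = 7.5 in on each side.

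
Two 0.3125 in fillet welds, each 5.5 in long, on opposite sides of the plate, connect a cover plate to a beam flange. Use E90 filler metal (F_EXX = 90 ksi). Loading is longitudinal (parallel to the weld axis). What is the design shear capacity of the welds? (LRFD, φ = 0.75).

φR_n ≈ 98.4 kip

Effective throat t_e = 0.707 × 0.3125 = 0.2209 in.
Total length L = 11 in; A_we = 0.2209 × 11 = 2.43 in².
F_nw = 0.6 F_EXX = 0.6 × 90 = 54 ksi.
φR_n = 0.75 × 54 × 2.43 = 98.43 kip.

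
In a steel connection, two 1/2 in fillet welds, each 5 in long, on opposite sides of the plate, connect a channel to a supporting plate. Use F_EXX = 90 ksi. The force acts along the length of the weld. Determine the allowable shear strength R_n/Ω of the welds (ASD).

Effective throat t_e = 0.707 × 0.5 = 0.3535 in.
Total length L = 10 in; A_we = 0.3535 × 10 = 3.535 in².
F_nw = 0.6 F_EXX = 0.6 × 90 = 54 ksi.
R_n = 54 × 3.535 = 190.9 kips; R_n/Ω = 190.9/2.0 = 95.44 kips.

R_n/Ω ≈ 95.4 kips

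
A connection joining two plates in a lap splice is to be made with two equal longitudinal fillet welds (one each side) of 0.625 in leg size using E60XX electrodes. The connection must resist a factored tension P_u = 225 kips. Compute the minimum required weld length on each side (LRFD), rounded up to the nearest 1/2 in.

L = 9.5 in on each side

E60XX → F_EXX = 60 ksi.
Throat t_e = 0.707 × 0.625 = 0.4419 in.
φr_n = 0.75 × 0.6 × 60 × 0.4419 = 11.93 kips/in.
L_req = P_u / φr_n = 225 / 11.93 = 18.86 in total.
Per side: 18.86 / 2 = 9.43 in.
Round up → use L = 9.5 in on each side.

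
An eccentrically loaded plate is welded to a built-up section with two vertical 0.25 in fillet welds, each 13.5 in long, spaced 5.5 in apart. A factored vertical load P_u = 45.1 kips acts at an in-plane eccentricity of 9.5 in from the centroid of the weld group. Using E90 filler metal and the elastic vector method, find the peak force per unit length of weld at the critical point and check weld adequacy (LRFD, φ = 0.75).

f_max ≈ 5.92 kip/in; adequate

E90XX → F_EXX = 90 ksi.
Total weld length L_w = 27 in. Treat welds as unit-width lines.
Polar moment about centroid: J = 2[d³/12 + d(b/2)²] = 2[13.5³/12 + 13.5×2.75²] = 614.2 in³.
Direct shear f_v = P/L_w = 45.1 / 27 = 1.67 kip/in (vertical).
Torsion M = P·e = 45.1 × 9.5 = 428.45 kip·in.
Critical point at (x, y) = (2.75, 6.75) from centroid. f_tx = M·y/J = 4.708 kip/in; f_ty = M·x/J = 1.918 kip/in.
Resultant f_max = √[f_tx² + (f_v + f_ty)²] = √[4.708² + (1.67 + 1.918)²] = 5.92 kip/in.
Capacity per unit length: φr_n = 0.75 × 0.6 × 90 × (0.707 × 0.25) = 7.158 kip/in.
5.92 ≤ 7.158 → adequate.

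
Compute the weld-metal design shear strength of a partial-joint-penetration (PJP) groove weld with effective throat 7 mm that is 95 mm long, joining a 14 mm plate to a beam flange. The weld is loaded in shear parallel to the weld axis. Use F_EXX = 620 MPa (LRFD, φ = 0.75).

Effective throat (given) t_e = 7 mm.
A_we = 7 × 95 = 665 mm².
F_nw = 0.6 F_EXX = 372 MPa.
φR_n = 0.75 × 372 × 665 × 10⁻³ = 185.5 kN.

φR_n ≈ 186 kN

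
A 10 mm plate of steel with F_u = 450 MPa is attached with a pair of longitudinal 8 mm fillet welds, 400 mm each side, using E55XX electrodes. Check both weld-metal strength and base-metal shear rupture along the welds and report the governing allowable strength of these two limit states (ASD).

R_n/Ω ≈ 747 kN (weld metal governs)

E55XX → F_EXX = 550 MPa.
t_e = 0.707 × 8 = 5.656 mm; L = 800 mm.
Weld metal: R_n/Ω = (1/2.0) × 0.6 × 550 × 5.656 × 800 × 10⁻³ = 746.6 kN.
Base metal (shear rupture): R_n/Ω = (1/2.0) × 0.6 × 450 × 10 × 800 × 10⁻³ = 1080 kN.
Governing: weld metal.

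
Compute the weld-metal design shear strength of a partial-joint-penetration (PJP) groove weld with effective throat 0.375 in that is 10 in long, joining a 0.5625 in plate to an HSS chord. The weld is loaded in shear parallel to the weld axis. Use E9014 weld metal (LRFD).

E90XX → F_EXX = 90 ksi.
Effective throat (given) t_e = 0.375 in.
A_we = 0.375 × 10 = 3.75 in².
F_nw = 0.6 F_EXX = 54 ksi.
φR_n = 0.75 × 54 × 3.75 = 151.9 kips.

φR_n ≈ 152 kips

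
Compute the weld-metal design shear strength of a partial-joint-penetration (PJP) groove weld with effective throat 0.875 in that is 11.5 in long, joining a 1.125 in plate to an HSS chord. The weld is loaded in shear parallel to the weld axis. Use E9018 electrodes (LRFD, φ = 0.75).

φR_n ≈ 408 kip

E90XX → F_EXX = 90 ksi.
Effective throat (given) t_e = 0.875 in.
A_we = 0.875 × 11.5 = 10.06 in².
F_nw = 0.6 F_EXX = 54 ksi.
φR_n = 0.75 × 54 × 10.06 = 407.5 kip.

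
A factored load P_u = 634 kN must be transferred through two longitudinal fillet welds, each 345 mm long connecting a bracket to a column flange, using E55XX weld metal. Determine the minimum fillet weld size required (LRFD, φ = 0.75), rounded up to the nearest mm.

E55XX → F_EXX = 550 MPa.
Total weld length L = 690 mm.
Required throat t_e = P_u / (φ × 0.6 F_EXX × L) = 634 / (0.75 × 0.6 × 550 × 690 × 10⁻³) = 3.712 mm.
Required leg w = t_e / 0.707 = 5.251 mm → use 6 mm.

w = 6 mm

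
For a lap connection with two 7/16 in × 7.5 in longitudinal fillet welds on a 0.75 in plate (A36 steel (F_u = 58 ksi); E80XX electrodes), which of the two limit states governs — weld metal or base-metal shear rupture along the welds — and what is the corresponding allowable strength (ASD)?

E80XX → F_EXX = 80 ksi.
t_e = 0.707 × 0.4375 = 0.3093 in; L = 15 in.
Weld metal: R_n/Ω = (1/2.0) × 0.6 × 80 × 0.3093 × 15 = 111.4 kips.
Base metal (shear rupture): R_n/Ω = (1/2.0) × 0.6 × 58 × 0.75 × 15 = 195.7 kips.
Governing: weld metal.

R_n/Ω ≈ 111 kips (weld metal governs)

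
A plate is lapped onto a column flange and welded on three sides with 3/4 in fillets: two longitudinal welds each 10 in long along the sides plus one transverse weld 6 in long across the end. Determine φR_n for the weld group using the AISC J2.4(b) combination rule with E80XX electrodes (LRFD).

φR_n ≈ 496 kip

E80XX → F_EXX = 80 ksi.
t_e = 0.707 × 0.75 = 0.5302 in.
R_nwl = 0.6 × 80 × 0.5302 × 20 = 509 kip (longitudinal, 2 welds).
R_nwt = 0.6 × 80 × 0.5302 × 6 = 152.7 kip (transverse, base value).
(i) R_nwl + R_nwt = 661.8 kip; (ii) 0.85 R_nwl + 1.5 R_nwt = 661.8 kip.
R_n = max = 661.8 kip [governs: (ii)]; φR_n = 496.3 kip.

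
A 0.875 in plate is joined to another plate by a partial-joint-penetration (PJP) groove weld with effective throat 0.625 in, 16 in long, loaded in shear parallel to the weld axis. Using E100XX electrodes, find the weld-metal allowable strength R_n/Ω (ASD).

E100XX → F_EXX = 100 ksi.
Effective throat (given) t_e = 0.625 in.
A_we = 0.625 × 16 = 10 in².
F_nw = 0.6 F_EXX = 60 ksi.
R_n/Ω = (60 × 10) / 2.0 = 300 kips.

R_n/Ω ≈ 300 kips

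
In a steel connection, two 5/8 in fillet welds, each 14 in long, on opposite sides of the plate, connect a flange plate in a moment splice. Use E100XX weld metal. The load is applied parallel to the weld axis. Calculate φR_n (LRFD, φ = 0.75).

E100XX → F_EXX = 100 ksi.
Effective throat t_e = 0.707 × 0.625 = 0.4419 in.
Total length L = 28 in; A_we = 0.4419 × 28 = 12.37 in².
F_nw = 0.6 F_EXX = 0.6 × 100 = 60 ksi.
φR_n = 0.75 × 60 × 12.37 = 556.8 kips.

φR_n ≈ 557 kips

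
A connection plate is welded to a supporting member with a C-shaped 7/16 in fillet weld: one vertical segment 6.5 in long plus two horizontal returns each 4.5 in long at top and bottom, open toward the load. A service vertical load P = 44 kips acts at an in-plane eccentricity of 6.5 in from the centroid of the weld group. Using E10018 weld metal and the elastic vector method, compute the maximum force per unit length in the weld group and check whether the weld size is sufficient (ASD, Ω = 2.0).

f_max ≈ 10.7 kip/in; NOT adequate

E100XX → F_EXX = 100 ksi.
Total weld length L_w = 15.5 in. Treat welds as unit-width lines.
Centroid: x̄ = 2×4.5×2.25 / 15.5 = 1.306 in from the vertical weld.
Polar moment about centroid: J = I_x + I_y = [6.5³/12 + 2×4.5×3.25²] + [6.5×1.306² + 2(4.5³/12 + 4.5×0.9435²)] = 152.2 in³.
Direct shear f_v = P/L_w = 44 / 15.5 = 2.839 kip/in (vertical).
Torsion M = P·e = 44 × 6.5 = 286 kip·in.
Critical point at (x, y) = (3.194, 3.25) from centroid. f_tx = M·y/J = 6.105 kip/in; f_ty = M·x/J = 5.999 kip/in.
Resultant f_max = √[f_tx² + (f_v + f_ty)²] = √[6.105² + (2.839 + 5.999)²] = 10.74 kip/in.
Capacity per unit length: r_n/Ω = (1/2.0) × 0.6 × 100 × (0.707 × 0.4375) = 9.279 kip/in.
10.74 > 9.279 → NOT adequate.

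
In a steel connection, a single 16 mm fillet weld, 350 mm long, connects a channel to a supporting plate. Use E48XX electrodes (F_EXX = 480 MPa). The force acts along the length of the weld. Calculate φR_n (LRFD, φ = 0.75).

Effective throat t_e = 0.707 × 16 = 11.31 mm.
Total length L = 350 mm; A_we = 11.31 × 350 = 3959 mm².
F_nw = 0.6 F_EXX = 0.6 × 480 = 288 MPa.
φR_n = 0.75 × 288 × 3959 × 10⁻³ = 855.2 kN.

φR_n ≈ 855 kN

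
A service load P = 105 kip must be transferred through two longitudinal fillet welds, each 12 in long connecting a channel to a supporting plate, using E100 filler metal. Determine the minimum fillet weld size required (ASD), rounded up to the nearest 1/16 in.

E100XX → F_EXX = 100 ksi.
Total weld length L = 24 in.
Required throat t_e = P × Ω / (0.6 F_EXX × L) = 105 × 2.0 / (0.6 × 100 × 24) = 0.1458 in.
Required leg w = t_e / 0.707 = 0.2063 in → use 1/4 in.

w = 1/4 in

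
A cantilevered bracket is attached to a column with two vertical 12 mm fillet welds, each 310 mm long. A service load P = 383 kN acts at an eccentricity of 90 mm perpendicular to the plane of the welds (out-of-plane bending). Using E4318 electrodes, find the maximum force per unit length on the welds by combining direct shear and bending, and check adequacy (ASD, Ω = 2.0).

f_max ≈ 1240 N/mm; NOT adequate

E43XX → F_EXX = 430 MPa.
L_w = 2 × 310 = 620 mm; section modulus (unit throat) S = 2 × L²/6 = 32030 mm².
Direct shear f_v = P/L_w = 383×10³/620 = 617.7 N/mm.
Moment M = P × e = 383×10³ × 90 = 34470000 N·mm; bending f_b = M/S = 1076 N/mm.
f_max = √(f_v² + f_b²) = √(617.7² + 1076²) = 1241 N/mm.
r_n/Ω = (1/2.0) × 0.6 × 430 × (0.707 × 12) = 1094 N/mm → NOT adequate.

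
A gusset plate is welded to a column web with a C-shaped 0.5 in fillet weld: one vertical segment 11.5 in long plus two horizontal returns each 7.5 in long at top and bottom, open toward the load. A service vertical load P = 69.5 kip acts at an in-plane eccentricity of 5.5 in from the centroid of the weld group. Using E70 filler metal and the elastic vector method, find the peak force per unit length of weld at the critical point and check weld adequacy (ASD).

E70XX → F_EXX = 70 ksi.
Total weld length L_w = 26.5 in. Treat welds as unit-width lines.
Centroid: x̄ = 2×7.5×3.75 / 26.5 = 2.123 in from the vertical weld.
Polar moment about centroid: J = I_x + I_y = [11.5³/12 + 2×7.5×5.75²] + [11.5×2.123² + 2(7.5³/12 + 7.5×1.627²)] = 784.5 in³.
Direct shear f_v = P/L_w = 69.5 / 26.5 = 2.623 kip/in (vertical).
Torsion M = P·e = 69.5 × 5.5 = 382.25 kip·in.
Critical point at (x, y) = (5.377, 5.75) from centroid. f_tx = M·y/J = 2.802 kip/in; f_ty = M·x/J = 2.62 kip/in.
Resultant f_max = √[f_tx² + (f_v + f_ty)²] = √[2.802² + (2.623 + 2.62)²] = 5.944 kip/in.
Capacity per unit length: r_n/Ω = (1/2.0) × 0.6 × 70 × (0.707 × 0.5) = 7.423 kip/in.
5.944 ≤ 7.423 → adequate.

f_max ≈ 5.94 kip/in; adequate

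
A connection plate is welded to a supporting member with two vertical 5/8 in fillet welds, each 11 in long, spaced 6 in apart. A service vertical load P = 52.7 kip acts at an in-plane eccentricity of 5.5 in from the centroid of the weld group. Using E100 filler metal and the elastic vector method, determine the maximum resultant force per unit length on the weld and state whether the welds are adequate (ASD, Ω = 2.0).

E100XX → F_EXX = 100 ksi.
Total weld length L_w = 22 in. Treat welds as unit-width lines.
Polar moment about centroid: J = 2[d³/12 + d(b/2)²] = 2[11³/12 + 11×3²] = 419.8 in³.
Direct shear f_v = P/L_w = 52.7 / 22 = 2.395 kip/in (vertical).
Torsion M = P·e = 52.7 × 5.5 = 289.85 kip·in.
Critical point at (x, y) = (3, 5.5) from centroid. f_tx = M·y/J = 3.797 kip/in; f_ty = M·x/J = 2.071 kip/in.
Resultant f_max = √[f_tx² + (f_v + f_ty)²] = √[3.797² + (2.395 + 2.071)²] = 5.863 kip/in.
Capacity per unit length: r_n/Ω = (1/2.0) × 0.6 × 100 × (0.707 × 0.625) = 13.26 kip/in.
5.863 ≤ 13.26 → adequate.

f_max ≈ 5.86 kip/in; adequate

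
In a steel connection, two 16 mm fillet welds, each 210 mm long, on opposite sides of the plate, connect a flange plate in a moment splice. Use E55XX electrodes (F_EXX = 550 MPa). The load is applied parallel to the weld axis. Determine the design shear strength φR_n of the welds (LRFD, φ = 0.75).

φR_n ≈ 1180 kN

Effective throat t_e = 0.707 × 16 = 11.31 mm.
Total length L = 420 mm; A_we = 11.31 × 420 = 4751 mm².
F_nw = 0.6 F_EXX = 0.6 × 550 = 330 MPa.
φR_n = 0.75 × 330 × 4751 × 10⁻³ = 1176 kN.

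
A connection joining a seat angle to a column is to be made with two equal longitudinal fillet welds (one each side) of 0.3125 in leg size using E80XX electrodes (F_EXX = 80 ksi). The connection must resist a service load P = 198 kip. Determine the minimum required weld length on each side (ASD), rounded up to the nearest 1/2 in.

Throat t_e = 0.707 × 0.3125 = 0.2209 in.
r_n/Ω = (0.6 × 80 × 0.2209) / 2.0 = 5.302 kip/in.
L_req = P / (r_n/Ω) = 198 / 5.302 = 37.34 in total.
Per side: 37.34 / 2 = 18.67 in.
Round up → use L = 19 in on each side.

L = 19 in on each side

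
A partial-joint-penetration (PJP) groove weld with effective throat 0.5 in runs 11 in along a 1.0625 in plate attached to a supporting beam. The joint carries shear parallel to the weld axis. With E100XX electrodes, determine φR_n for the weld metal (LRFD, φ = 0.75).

E100XX → F_EXX = 100 ksi.
Effective throat (given) t_e = 0.5 in.
A_we = 0.5 × 11 = 5.5 in².
F_nw = 0.6 F_EXX = 60 ksi.
φR_n = 0.75 × 60 × 5.5 = 247.5 kip.

φR_n ≈ 248 kip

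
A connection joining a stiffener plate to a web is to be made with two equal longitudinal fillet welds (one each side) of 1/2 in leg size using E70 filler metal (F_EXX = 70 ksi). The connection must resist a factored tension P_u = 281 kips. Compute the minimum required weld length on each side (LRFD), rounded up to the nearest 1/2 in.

L = 13 in on each side

Throat t_e = 0.707 × 0.5 = 0.3535 in.
φr_n = 0.75 × 0.6 × 70 × 0.3535 = 11.14 kips/in.
L_req = P_u / φr_n = 281 / 11.14 = 25.24 in total.
Per side: 25.24 / 2 = 12.62 in.
Round up → use L = 13 in on each side.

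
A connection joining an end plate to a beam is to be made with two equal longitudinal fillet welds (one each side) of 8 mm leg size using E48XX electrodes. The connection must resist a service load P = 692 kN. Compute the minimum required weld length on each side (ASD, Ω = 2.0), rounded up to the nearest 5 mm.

L = 425 mm on each side

E48XX → F_EXX = 480 MPa.
Throat t_e = 0.707 × 8 = 5.656 mm.
r_n/Ω = (0.6 × 480 × 5.656) / 2.0 = 814.5 N/mm = 0.8145 kN/mm.
L_req = P / (r_n/Ω) = 692 / 0.8145 = 849.6 mm total.
Per side: 849.6 / 2 = 424.8 mm.
Round up → use L = 425 mm on each side.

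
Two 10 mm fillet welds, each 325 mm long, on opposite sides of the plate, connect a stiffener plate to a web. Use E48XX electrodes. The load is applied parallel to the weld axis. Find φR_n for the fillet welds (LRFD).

φR_n ≈ 993 kN

E48XX → F_EXX = 480 MPa.
Effective throat t_e = 0.707 × 10 = 7.07 mm.
Total length L = 650 mm; A_we = 7.07 × 650 = 4596 mm².
F_nw = 0.6 F_EXX = 0.6 × 480 = 288 MPa.
φR_n = 0.75 × 288 × 4596 × 10⁻³ = 992.6 kN.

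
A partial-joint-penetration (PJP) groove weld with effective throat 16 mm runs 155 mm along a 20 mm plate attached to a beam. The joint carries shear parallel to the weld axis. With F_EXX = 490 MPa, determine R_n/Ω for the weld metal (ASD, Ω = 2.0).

Effective throat (given) t_e = 16 mm.
A_we = 16 × 155 = 2480 mm².
F_nw = 0.6 F_EXX = 294 MPa.
R_n/Ω = (294 × 2480) / 2.0 × 10⁻³ = 364.6 kN.

R_n/Ω ≈ 365 kN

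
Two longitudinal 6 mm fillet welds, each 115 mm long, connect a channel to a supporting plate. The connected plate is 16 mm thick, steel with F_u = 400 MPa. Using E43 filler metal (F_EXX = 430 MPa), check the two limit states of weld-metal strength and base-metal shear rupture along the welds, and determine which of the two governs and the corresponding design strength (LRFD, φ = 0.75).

t_e = 0.707 × 6 = 4.242 mm; L = 230 mm.
Weld metal: φR_n = 0.75 × 0.6 × 430 × 4.242 × 230 × 10⁻³ = 188.8 kN.
Base metal (shear rupture): φR_n = 0.75 × 0.6 × 400 × 16 × 230 × 10⁻³ = 662.4 kN.
Governing: weld metal.

φR_n ≈ 189 kN (weld metal governs)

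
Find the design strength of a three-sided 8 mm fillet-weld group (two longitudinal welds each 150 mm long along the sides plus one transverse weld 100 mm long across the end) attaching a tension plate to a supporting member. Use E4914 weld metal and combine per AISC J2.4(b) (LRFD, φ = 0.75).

E49XX → F_EXX = 490 MPa.
t_e = 0.707 × 8 = 5.656 mm.
R_nwl = 0.6 × 490 × 5.656 × 300 × 10⁻³ = 498.9 kN (longitudinal, 2 welds).
R_nwt = 0.6 × 490 × 5.656 × 100 × 10⁻³ = 166.3 kN (transverse, base value).
(i) R_nwl + R_nwt = 665.1 kN; (ii) 0.85 R_nwl + 1.5 R_nwt = 673.5 kN.
R_n = max = 673.5 kN [governs: (ii)]; φR_n = 505.1 kN.

φR_n ≈ 505 kN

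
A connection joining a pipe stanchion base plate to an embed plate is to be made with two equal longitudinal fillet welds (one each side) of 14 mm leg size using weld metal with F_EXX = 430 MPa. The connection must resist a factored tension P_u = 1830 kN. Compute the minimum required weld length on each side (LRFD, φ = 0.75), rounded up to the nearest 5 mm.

L = 480 mm on each side

Throat t_e = 0.707 × 14 = 9.898 mm.
φr_n = 0.75 × 0.6 × 430 × 9.898 × 10⁻³ = 1.915 kN/mm.
L_req = P_u / φr_n = 1830 / 1.915 = 955.5 mm total.
Per side: 955.5 / 2 = 477.7 mm.
Round up → use L = 480 mm on each side.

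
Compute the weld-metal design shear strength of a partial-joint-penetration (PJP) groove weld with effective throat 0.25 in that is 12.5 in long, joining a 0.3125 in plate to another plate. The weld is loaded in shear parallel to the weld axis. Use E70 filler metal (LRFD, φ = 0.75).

φR_n ≈ 98.4 kip

E70XX → F_EXX = 70 ksi.
Effective throat (given) t_e = 0.25 in.
A_we = 0.25 × 12.5 = 3.125 in².
F_nw = 0.6 F_EXX = 42 ksi.
φR_n = 0.75 × 42 × 3.125 = 98.44 kip.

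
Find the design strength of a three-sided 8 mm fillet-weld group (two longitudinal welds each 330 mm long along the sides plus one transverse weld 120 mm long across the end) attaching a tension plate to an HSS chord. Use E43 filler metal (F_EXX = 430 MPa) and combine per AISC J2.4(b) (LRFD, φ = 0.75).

t_e = 0.707 × 8 = 5.656 mm.
R_nwl = 0.6 × 430 × 5.656 × 660 × 10⁻³ = 963.1 kN (longitudinal, 2 welds).
R_nwt = 0.6 × 430 × 5.656 × 120 × 10⁻³ = 175.1 kN (transverse, base value).
(i) R_nwl + R_nwt = 1138 kN; (ii) 0.85 R_nwl + 1.5 R_nwt = 1081 kN.
R_n = max = 1138 kN [governs: (i)]; φR_n = 853.7 kN.

φR_n ≈ 854 kN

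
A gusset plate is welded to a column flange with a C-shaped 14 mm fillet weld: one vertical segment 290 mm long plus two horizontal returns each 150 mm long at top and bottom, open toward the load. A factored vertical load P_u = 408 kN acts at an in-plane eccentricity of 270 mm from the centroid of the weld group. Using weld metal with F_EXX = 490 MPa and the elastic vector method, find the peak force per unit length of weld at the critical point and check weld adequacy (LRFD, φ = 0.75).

Total weld length L_w = 590 mm. Treat welds as unit-width lines.
Centroid: x̄ = 2×150×75 / 590 = 38.14 mm from the vertical weld.
Polar moment about centroid: J = I_x + I_y = [290³/12 + 2×150×145²] + [290×38.14² + 2(150³/12 + 150×36.86²)] = 9732000 mm³.
Direct shear f_v = P/L_w = 408×10³ / 590 = 691.5 N/mm (vertical).
Torsion M = P·e = 408×10³ × 270 = 110160000 N·mm.
Critical point at (x, y) = (111.9, 145) from centroid. f_tx = M·y/J = 1641 N/mm; f_ty = M·x/J = 1266 N/mm.
Resultant f_max = √[f_tx² + (f_v + f_ty)²] = √[1641² + (691.5 + 1266)²] = 2555 N/mm.
Capacity per unit length: φr_n = 0.75 × 0.6 × 490 × (0.707 × 14) = 2183 N/mm.
2555 > 2183 → NOT adequate.

f_max ≈ 2550 N/mm; NOT adequate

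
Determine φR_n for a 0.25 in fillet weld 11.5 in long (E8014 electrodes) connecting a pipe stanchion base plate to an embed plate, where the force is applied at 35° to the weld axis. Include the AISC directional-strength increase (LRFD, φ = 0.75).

φR_n ≈ 89.1 kip

E80XX → F_EXX = 80 ksi.
t_e = 0.707 × 0.25 = 0.1767 in; A_we = 0.1767 × 11.5 = 2.033 in².
Directional factor: 1.0 + 0.5 sin^1.5(35°) = 1.217.
F_nw = 0.6 × 80 × 1.217 = 58.43 ksi.
φR_n = 0.75 × 58.43 × 2.033 = 89.07 kip.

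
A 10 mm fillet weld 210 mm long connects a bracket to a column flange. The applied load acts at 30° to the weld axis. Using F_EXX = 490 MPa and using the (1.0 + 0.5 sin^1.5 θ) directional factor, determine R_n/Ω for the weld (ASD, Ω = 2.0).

t_e = 0.707 × 10 = 7.07 mm; A_we = 7.07 × 210 = 1485 mm².
Directional factor: 1.0 + 0.5 sin^1.5(30°) = 1.177.
F_nw = 0.6 × 490 × 1.177 = 346 MPa.
R_n/Ω = (346 × 1485) / 2.0 × 10⁻³ = 256.8 kN.

R_n/Ω ≈ 257 kN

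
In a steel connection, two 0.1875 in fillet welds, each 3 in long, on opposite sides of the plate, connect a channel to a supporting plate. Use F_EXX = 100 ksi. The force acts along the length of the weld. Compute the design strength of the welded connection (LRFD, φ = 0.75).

φR_n ≈ 35.8 kip

Effective throat t_e = 0.707 × 0.1875 = 0.1326 in.
Total length L = 6 in; A_we = 0.1326 × 6 = 0.7954 in².
F_nw = 0.6 F_EXX = 0.6 × 100 = 60 ksi.
φR_n = 0.75 × 60 × 0.7954 = 35.79 kip.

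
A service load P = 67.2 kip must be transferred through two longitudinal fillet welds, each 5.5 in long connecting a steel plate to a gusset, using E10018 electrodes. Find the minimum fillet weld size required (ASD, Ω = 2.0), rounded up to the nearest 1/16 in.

w = 5/16 in

E100XX → F_EXX = 100 ksi.
Total weld length L = 11 in.
Required throat t_e = P × Ω / (0.6 F_EXX × L) = 67.2 × 2.0 / (0.6 × 100 × 11) = 0.2036 in.
Required leg w = t_e / 0.707 = 0.288 in → use 5/16 in.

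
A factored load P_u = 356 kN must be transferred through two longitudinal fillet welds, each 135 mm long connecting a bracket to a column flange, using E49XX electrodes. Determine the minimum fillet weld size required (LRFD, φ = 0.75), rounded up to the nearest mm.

w = 9 mm

E49XX → F_EXX = 490 MPa.
Total weld length L = 270 mm.
Required throat t_e = P_u / (φ × 0.6 F_EXX × L) = 356 / (0.75 × 0.6 × 490 × 270 × 10⁻³) = 5.98 mm.
Required leg w = t_e / 0.707 = 8.458 mm → use 9 mm.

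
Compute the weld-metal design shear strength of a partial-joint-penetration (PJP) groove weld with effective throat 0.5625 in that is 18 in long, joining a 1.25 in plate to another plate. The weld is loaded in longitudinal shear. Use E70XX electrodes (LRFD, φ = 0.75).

E70XX → F_EXX = 70 ksi.
Effective throat (given) t_e = 0.5625 in.
A_we = 0.5625 × 18 = 10.12 in².
F_nw = 0.6 F_EXX = 42 ksi.
φR_n = 0.75 × 42 × 10.12 = 318.9 kips.

φR_n ≈ 319 kips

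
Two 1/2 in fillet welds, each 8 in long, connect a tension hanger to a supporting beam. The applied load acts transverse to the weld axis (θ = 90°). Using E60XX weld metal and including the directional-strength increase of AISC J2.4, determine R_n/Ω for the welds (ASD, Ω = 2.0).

E60XX → F_EXX = 60 ksi.
t_e = 0.707 × 0.5 = 0.3535 in; A_we = 0.3535 × 16 = 5.656 in².
Directional factor: 1.0 + 0.5 sin^1.5(90°) = 1.5.
F_nw = 0.6 × 60 × 1.5 = 54 ksi.
R_n/Ω = (54 × 5.656) / 2.0 = 152.7 kip.

R_n/Ω ≈ 153 kip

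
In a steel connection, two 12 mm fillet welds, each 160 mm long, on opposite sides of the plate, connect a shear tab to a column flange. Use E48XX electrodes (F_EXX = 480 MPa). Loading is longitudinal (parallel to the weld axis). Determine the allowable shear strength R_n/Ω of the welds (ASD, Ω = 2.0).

Effective throat t_e = 0.707 × 12 = 8.484 mm.
Total length L = 320 mm; A_we = 8.484 × 320 = 2715 mm².
F_nw = 0.6 F_EXX = 0.6 × 480 = 288 MPa.
R_n = 288 × 2715 × 10⁻³ = 781.9 kN; R_n/Ω = 781.9/2.0 = 390.9 kN.

R_n/Ω ≈ 391 kN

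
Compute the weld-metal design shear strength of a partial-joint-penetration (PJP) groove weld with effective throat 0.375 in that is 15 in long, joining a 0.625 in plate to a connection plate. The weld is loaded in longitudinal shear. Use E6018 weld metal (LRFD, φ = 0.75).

E60XX → F_EXX = 60 ksi.
Effective throat (given) t_e = 0.375 in.
A_we = 0.375 × 15 = 5.625 in².
F_nw = 0.6 F_EXX = 36 ksi.
φR_n = 0.75 × 36 × 5.625 = 151.9 kips.

φR_n ≈ 152 kips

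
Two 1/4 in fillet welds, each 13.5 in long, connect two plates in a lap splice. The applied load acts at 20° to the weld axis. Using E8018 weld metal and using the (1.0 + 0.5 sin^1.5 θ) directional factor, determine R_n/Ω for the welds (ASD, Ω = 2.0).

R_n/Ω ≈ 126 kip

E80XX → F_EXX = 80 ksi.
t_e = 0.707 × 0.25 = 0.1767 in; A_we = 0.1767 × 27 = 4.772 in².
Directional factor: 1.0 + 0.5 sin^1.5(20°) = 1.1.
F_nw = 0.6 × 80 × 1.1 = 52.8 ksi.
R_n/Ω = (52.8 × 4.772) / 2.0 = 126 kip.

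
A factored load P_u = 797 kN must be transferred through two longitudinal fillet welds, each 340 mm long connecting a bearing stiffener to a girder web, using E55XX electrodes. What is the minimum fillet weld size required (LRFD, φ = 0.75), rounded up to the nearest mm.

E55XX → F_EXX = 550 MPa.
Total weld length L = 680 mm.
Required throat t_e = P_u / (φ × 0.6 F_EXX × L) = 797 / (0.75 × 0.6 × 550 × 680 × 10⁻³) = 4.736 mm.
Required leg w = t_e / 0.707 = 6.698 mm → use 7 mm.

w = 7 mm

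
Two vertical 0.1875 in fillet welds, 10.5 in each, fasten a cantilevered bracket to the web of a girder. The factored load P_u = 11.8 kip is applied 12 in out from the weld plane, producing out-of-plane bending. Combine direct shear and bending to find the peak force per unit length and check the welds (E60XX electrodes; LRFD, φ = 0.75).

f_max ≈ 3.89 kip/in; NOT adequate

E60XX → F_EXX = 60 ksi.
L_w = 2 × 10.5 = 21 in; section modulus (unit throat) S = 2 × L²/6 = 36.75 in².
Direct shear f_v = P/L_w = 11.8/21 = 0.5619 kip/in.
Moment M = P × e = 11.8 × 12 = 141.6 kip·in; bending f_b = M/S = 3.853 kip/in.
f_max = √(f_v² + f_b²) = √(0.5619² + 3.853²) = 3.894 kip/in.
φr_n = 0.75 × 0.6 × 60 × (0.707 × 0.1875) = 3.579 kip/in → NOT adequate.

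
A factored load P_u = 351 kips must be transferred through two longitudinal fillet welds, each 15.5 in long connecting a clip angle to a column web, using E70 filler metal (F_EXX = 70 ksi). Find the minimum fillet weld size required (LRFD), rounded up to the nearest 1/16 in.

w = 9/16 in

Total weld length L = 31 in.
Required throat t_e = P_u / (φ × 0.6 F_EXX × L) = 351 / (0.75 × 0.6 × 70 × 31) = 0.3594 in.
Required leg w = t_e / 0.707 = 0.5084 in → use 9/16 in.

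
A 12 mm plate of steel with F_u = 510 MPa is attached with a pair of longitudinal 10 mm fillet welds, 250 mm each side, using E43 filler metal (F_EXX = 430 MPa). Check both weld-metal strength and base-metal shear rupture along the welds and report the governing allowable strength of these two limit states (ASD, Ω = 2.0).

t_e = 0.707 × 10 = 7.07 mm; L = 500 mm.
Weld metal: R_n/Ω = (1/2.0) × 0.6 × 430 × 7.07 × 500 × 10⁻³ = 456 kN.
Base metal (shear rupture): R_n/Ω = (1/2.0) × 0.6 × 510 × 12 × 500 × 10⁻³ = 918 kN.
Governing: weld metal.

R_n/Ω ≈ 456 kN (weld metal governs)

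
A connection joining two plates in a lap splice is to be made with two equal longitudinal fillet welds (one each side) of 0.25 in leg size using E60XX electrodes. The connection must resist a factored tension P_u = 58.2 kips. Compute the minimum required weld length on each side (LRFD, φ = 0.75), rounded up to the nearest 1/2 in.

E60XX → F_EXX = 60 ksi.
Throat t_e = 0.707 × 0.25 = 0.1767 in.
φr_n = 0.75 × 0.6 × 60 × 0.1767 = 4.772 kips/in.
L_req = P_u / φr_n = 58.2 / 4.772 = 12.2 in total.
Per side: 12.2 / 2 = 6.098 in.
Round up → use L = 6.5 in on each side.

L = 6.5 in on each side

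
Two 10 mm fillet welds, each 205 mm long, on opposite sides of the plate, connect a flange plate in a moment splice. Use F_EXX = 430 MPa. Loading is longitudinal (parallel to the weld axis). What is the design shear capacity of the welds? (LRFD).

Effective throat t_e = 0.707 × 10 = 7.07 mm.
Total length L = 410 mm; A_we = 7.07 × 410 = 2899 mm².
F_nw = 0.6 F_EXX = 0.6 × 430 = 258 MPa.
φR_n = 0.75 × 258 × 2899 × 10⁻³ = 560.9 kN.

φR_n ≈ 561 kN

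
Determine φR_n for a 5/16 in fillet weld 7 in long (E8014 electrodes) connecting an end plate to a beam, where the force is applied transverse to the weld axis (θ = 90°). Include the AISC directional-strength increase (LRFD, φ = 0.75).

φR_n ≈ 83.5 kips

E80XX → F_EXX = 80 ksi.
t_e = 0.707 × 0.3125 = 0.2209 in; A_we = 0.2209 × 7 = 1.547 in².
Directional factor: 1.0 + 0.5 sin^1.5(90°) = 1.5.
F_nw = 0.6 × 80 × 1.5 = 72 ksi.
φR_n = 0.75 × 72 × 1.547 = 83.51 kips.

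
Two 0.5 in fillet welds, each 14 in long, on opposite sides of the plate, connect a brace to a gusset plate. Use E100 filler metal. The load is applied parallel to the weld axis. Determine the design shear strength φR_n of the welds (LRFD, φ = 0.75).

E100XX → F_EXX = 100 ksi.
Effective throat t_e = 0.707 × 0.5 = 0.3535 in.
Total length L = 28 in; A_we = 0.3535 × 28 = 9.898 in².
F_nw = 0.6 F_EXX = 0.6 × 100 = 60 ksi.
φR_n = 0.75 × 60 × 9.898 = 445.4 kip.

φR_n ≈ 445 kip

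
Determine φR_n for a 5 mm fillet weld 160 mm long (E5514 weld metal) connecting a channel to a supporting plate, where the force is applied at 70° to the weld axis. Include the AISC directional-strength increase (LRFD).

E55XX → F_EXX = 550 MPa.
t_e = 0.707 × 5 = 3.535 mm; A_we = 3.535 × 160 = 565.6 mm².
Directional factor: 1.0 + 0.5 sin^1.5(70°) = 1.455.
F_nw = 0.6 × 550 × 1.455 = 480.3 MPa.
φR_n = 0.75 × 480.3 × 565.6 × 10⁻³ = 203.7 kN.

φR_n ≈ 204 kN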